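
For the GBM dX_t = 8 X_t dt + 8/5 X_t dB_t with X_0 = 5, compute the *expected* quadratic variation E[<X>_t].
E[<X>_t] = 100*exp(464*t/25)/29 - 100/29

<X>_t = int_0^t ((8/5) * X_s)^2 ds. Taking expectation inside the integral: E[<X>_t] = (8/5)^2 * int_0^t E[X_s^2] ds. For GBM, E[X_s^2] = x_0^2 * exp((2 mu + sigma^2) s). Integrating:
  E[<X>_t] = (8/5)^2 * 5^2 * (exp((2*8 + (8/5)^2) t) - 1) / (2*8 + (8/5)^2)
           = (8/5)^2 * 5^2 * (exp((464/25) t) - 1) / (464/25) = 100*exp(464*t/25)/29 - 100/29.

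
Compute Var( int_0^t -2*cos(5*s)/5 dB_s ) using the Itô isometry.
Var = 2*t/25 + sin(10*t)/125

The Itô integral of a deterministic integrand f(s) has mean 0 because each increment f(s) * (B_{s+ds} - B_s) has mean 0. By the Itô isometry:
  Var( int_0^t f(s) dB_s ) = E[ (int_0^t f(s) dB_s)^2 ] = int_0^t f(s)^2 ds.
Here f(s) = -2*cos(5*s)/5, so f(s)^2 = 4*cos(5*s)^2/25. Integrate:
  int_0^t (4*cos(5*s)^2/25) ds = 2*t/25 + sin(10*t)/125.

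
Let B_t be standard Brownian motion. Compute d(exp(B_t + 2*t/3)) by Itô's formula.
d(exp(B_t + 2*t/3)) = (7*exp(B_t + 2*t/3)/6) dt + (exp(B_t + 2*t/3)) dB_t

Itô's formula for f(t, x): d f(t, B_t) = (f_t + (1/2) f_xx) dt + f_x dB_t. Compute partials of f(t, x) = exp(2*t/3 + x):
  f_t(t,x)  = 2*exp(2*t/3 + x)/3
  f_x(t,x)  = exp(2*t/3 + x)
  f_xx(t,x) = exp(2*t/3 + x)
Assemble drift = f_t + (1/2) f_xx = 7*exp(2*t/3 + x)/6 and diffusion = f_x = exp(2*t/3 + x). Substituting x = B_t:
  d(exp(B_t + 2*t/3)) = (7*exp(B_t + 2*t/3)/6) dt + (exp(B_t + 2*t/3)) dB_t.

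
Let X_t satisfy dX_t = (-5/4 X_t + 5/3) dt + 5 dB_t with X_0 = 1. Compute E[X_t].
E[X_t] = 4/3 - exp(-5*t/4)/3

Taking expectations and using E[dB_t] = 0, the mean m(t) = E[X_t] satisfies the ODE m'(t) = a m(t) + b with m(0) = x_0. With a = -5/4, b = 5/3, x_0 = 1, the solution is
  m(t) = x_0 * exp(a t) + (b/a) * (exp(a t) - 1)
       = 1 * exp((-5/4) t) + ((5/3)/(-5/4)) * (exp((-5/4) t) - 1)
       = 4/3 - exp(-5*t/4)/3.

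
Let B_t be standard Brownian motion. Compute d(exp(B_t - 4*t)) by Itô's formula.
d(exp(B_t - 4*t)) = (-7*exp(B_t - 4*t)/2) dt + (exp(B_t - 4*t)) dB_t

Itô's formula for f(t, x): d f(t, B_t) = (f_t + (1/2) f_xx) dt + f_x dB_t. Compute partials of f(t, x) = exp(-4*t + x):
  f_t(t,x)  = -4*exp(-4*t + x)
  f_x(t,x)  = exp(-4*t + x)
  f_xx(t,x) = exp(-4*t + x)
Assemble drift = f_t + (1/2) f_xx = -7*exp(-4*t + x)/2 and diffusion = f_x = exp(-4*t + x). Substituting x = B_t:
  d(exp(B_t - 4*t)) = (-7*exp(B_t - 4*t)/2) dt + (exp(B_t - 4*t)) dB_t.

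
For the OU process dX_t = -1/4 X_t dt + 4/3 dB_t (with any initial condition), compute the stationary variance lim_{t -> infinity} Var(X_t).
lim Var(X_t) = 32/9

The OU SDE dX = -theta X dt + sigma dB admits the integrating factor exp(theta t): d(exp(theta t) X_t) = sigma exp(theta t) dB_t. Integrating from 0 to t gives X_t = x_0 * exp(-theta t) + sigma * int_0^t exp(-theta (t-s)) dB_s for any initial x_0. The Itô integral has variance (by the Itô isometry) sigma^2 * int_0^t exp(-2 theta (t - s)) ds = sigma^2 * (1 - exp(-2 theta t)) / (2 theta), independent of x_0.
With theta = 1/4, sigma = 4/3:
  Var(X_t) = (4/3)^2 * (1 - exp(-2*1/4 t)) / (2 * 1/4) = 32/9 - 32*exp(-t/2)/9.
As t -> infinity, exp(-2*1/4 t) -> 0, so the stationary variance is sigma^2 / (2 theta) = 32/9.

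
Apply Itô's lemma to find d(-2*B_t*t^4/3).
d(-2*B_t*t^4/3) = (-8*B_t*t^3/3) dt + (-2*t^4/3) dB_t

Itô's formula for f(t, x): d f(t, B_t) = (f_t + (1/2) f_xx) dt + f_x dB_t. Compute partials of f(t, x) = -2*t^4*x/3:
  f_t(t,x)  = -8*t^3*x/3
  f_x(t,x)  = -2*t^4/3
  f_xx(t,x) = 0
Assemble drift = f_t + (1/2) f_xx = -8*t^3*x/3 and diffusion = f_x = -2*t^4/3. Substituting x = B_t:
  d(-2*B_t*t^4/3) = (-8*B_t*t^3/3) dt + (-2*t^4/3) dB_t.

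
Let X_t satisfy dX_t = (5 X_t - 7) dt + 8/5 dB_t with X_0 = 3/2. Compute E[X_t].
E[X_t] = exp(5*t)/10 + 7/5

Taking expectations and using E[dB_t] = 0, the mean m(t) = E[X_t] satisfies the ODE m'(t) = a m(t) + b with m(0) = x_0. With a = 5, b = -7, x_0 = 3/2, the solution is
  m(t) = x_0 * exp(a t) + (b/a) * (exp(a t) - 1)
       = (3/2) * exp(5 t) + ((-7)/5) * (exp(5 t) - 1)
       = exp(5*t)/10 + 7/5.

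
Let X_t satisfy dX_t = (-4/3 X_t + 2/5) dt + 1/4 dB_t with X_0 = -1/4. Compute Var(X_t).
Var(X_t) = 3/128 - 3*exp(-8*t/3)/128

The variance V(t) = Var(X_t) satisfies V'(t) = 2 a V(t) + c^2 with V(0) = 0 (drift coefficient is linear in X, diffusion is constant). With a = -4/3, c = 1/4, the solution is
  V(t) = (c^2 / (2 a)) * (exp(2 a t) - 1)
       = ((1/4)^2 / (2*(-4/3))) * (exp((-8/3) t) - 1)
       = 3/128 - 3*exp(-8*t/3)/128.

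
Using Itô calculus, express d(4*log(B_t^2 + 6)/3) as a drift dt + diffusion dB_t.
d(4*log(B_t^2 + 6)/3) = (4*(6 - B_t^2)/(3*(B_t^2 + 6)^2)) dt + (8*B_t/(3*(B_t^2 + 6))) dB_t

Itô's formula for f(B_t) gives d f(B_t) = f'(B_t) dB_t + (1/2) f''(B_t) dt. Compute derivatives of f(x) = 4*log(x^2 + 6)/3:
  f'(x)  = 8*x/(3*(x^2 + 6))
  f''(x) = 8*(6 - x^2)/(3*(x^2 + 6)^2)
Substitute x = B_t and multiply the f'' term by 1/2:
  drift     = (1/2) * (8*(6 - x^2)/(3*(x^2 + 6)^2)) evaluated at B_t = 4*(6 - B_t^2)/(3*(B_t^2 + 6)^2)
  diffusion = (8*x/(3*(x^2 + 6))) evaluated at B_t = 8*B_t/(3*(B_t^2 + 6))
Therefore d(4*log(B_t^2 + 6)/3) = (4*(6 - B_t^2)/(3*(B_t^2 + 6)^2)) dt + (8*B_t/(3*(B_t^2 + 6))) dB_t.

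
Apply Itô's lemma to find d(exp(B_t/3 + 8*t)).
d(exp(B_t/3 + 8*t)) = (145*exp(B_t/3 + 8*t)/18) dt + (exp(B_t/3 + 8*t)/3) dB_t

Itô's formula for f(t, x): d f(t, B_t) = (f_t + (1/2) f_xx) dt + f_x dB_t. Compute partials of f(t, x) = exp(8*t + x/3):
  f_t(t,x)  = 8*exp(8*t + x/3)
  f_x(t,x)  = exp(8*t + x/3)/3
  f_xx(t,x) = exp(8*t + x/3)/9
Assemble drift = f_t + (1/2) f_xx = 145*exp(8*t + x/3)/18 and diffusion = f_x = exp(8*t + x/3)/3. Substituting x = B_t:
  d(exp(B_t/3 + 8*t)) = (145*exp(B_t/3 + 8*t)/18) dt + (exp(B_t/3 + 8*t)/3) dB_t.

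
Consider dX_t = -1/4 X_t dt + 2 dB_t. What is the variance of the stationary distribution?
lim Var(X_t) = 8

The OU SDE dX = -theta X dt + sigma dB admits the integrating factor exp(theta t): d(exp(theta t) X_t) = sigma exp(theta t) dB_t. Integrating from 0 to t gives X_t = x_0 * exp(-theta t) + sigma * int_0^t exp(-theta (t-s)) dB_s for any initial x_0. The Itô integral has variance (by the Itô isometry) sigma^2 * int_0^t exp(-2 theta (t - s)) ds = sigma^2 * (1 - exp(-2 theta t)) / (2 theta), independent of x_0.
With theta = 1/4, sigma = 2:
  Var(X_t) = (2)^2 * (1 - exp(-2*1/4 t)) / (2 * 1/4) = 8 - 8*exp(-t/2).
As t -> infinity, exp(-2*1/4 t) -> 0, so the stationary variance is sigma^2 / (2 theta) = 8.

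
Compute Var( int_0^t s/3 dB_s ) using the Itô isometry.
Var = t^3/27

The Itô integral of a deterministic integrand f(s) has mean 0 because each increment f(s) * (B_{s+ds} - B_s) has mean 0. By the Itô isometry:
  Var( int_0^t f(s) dB_s ) = E[ (int_0^t f(s) dB_s)^2 ] = int_0^t f(s)^2 ds.
Here f(s) = s/3, so f(s)^2 = s^2/9. Integrate:
  int_0^t (s^2/9) ds = t^3/27.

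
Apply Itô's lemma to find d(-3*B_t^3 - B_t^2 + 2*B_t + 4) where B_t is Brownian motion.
d(-3*B_t^3 - B_t^2 + 2*B_t + 4) = (-9*B_t - 1) dt + (-9*B_t^2 - 2*B_t + 2) dB_t

Itô's formula for f(B_t) gives d f(B_t) = f'(B_t) dB_t + (1/2) f''(B_t) dt. Compute derivatives of f(x) = -3*x^3 - x^2 + 2*x + 4:
  f'(x)  = -9*x^2 - 2*x + 2
  f''(x) = -18*x - 2
Substitute x = B_t and multiply the f'' term by 1/2:
  drift     = (1/2) * (-18*x - 2) evaluated at B_t = -9*B_t - 1
  diffusion = (-9*x^2 - 2*x + 2) evaluated at B_t = -9*B_t^2 - 2*B_t + 2
Therefore d(-3*B_t^3 - B_t^2 + 2*B_t + 4) = (-9*B_t - 1) dt + (-9*B_t^2 - 2*B_t + 2) dB_t.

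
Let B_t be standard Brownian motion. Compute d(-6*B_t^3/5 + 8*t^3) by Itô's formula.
d(-6*B_t^3/5 + 8*t^3) = (-18*B_t/5 + 24*t^2) dt + (-18*B_t^2/5) dB_t

Itô's formula for f(t, x): d f(t, B_t) = (f_t + (1/2) f_xx) dt + f_x dB_t. Compute partials of f(t, x) = 8*t^3 - 6*x^3/5:
  f_t(t,x)  = 24*t^2
  f_x(t,x)  = -18*x^2/5
  f_xx(t,x) = -36*x/5
Assemble drift = f_t + (1/2) f_xx = 24*t^2 - 18*x/5 and diffusion = f_x = -18*x^2/5. Substituting x = B_t:
  d(-6*B_t^3/5 + 8*t^3) = (-18*B_t/5 + 24*t^2) dt + (-18*B_t^2/5) dB_t.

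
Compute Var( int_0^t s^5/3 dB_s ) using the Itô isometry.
Var = t^11/99

The Itô integral of a deterministic integrand f(s) has mean 0 because each increment f(s) * (B_{s+ds} - B_s) has mean 0. By the Itô isometry:
  Var( int_0^t f(s) dB_s ) = E[ (int_0^t f(s) dB_s)^2 ] = int_0^t f(s)^2 ds.
Here f(s) = s^5/3, so f(s)^2 = s^10/9. Integrate:
  int_0^t (s^10/9) ds = t^11/99.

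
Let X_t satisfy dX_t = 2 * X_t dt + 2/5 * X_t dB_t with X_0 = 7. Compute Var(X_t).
Var(X_t) = 49*(exp(4*t/25) - 1)*exp(4*t)

For GBM dX = mu X dt + sigma X dB with X_0 = x_0, apply Itô to Y = log X: dY = (mu - sigma^2/2) dt + sigma dB, so Y_t = log(x_0) + (mu - sigma^2/2) t + sigma B_t and hence X_t = x_0 * exp((mu - sigma^2/2) t + sigma B_t).
With mu = 2, sigma = 2/5, x_0 = 7, this gives:
  X_t = 7 * exp((48/25) * t + (2/5) * B_t).
Since sigma*B_t ~ Normal(0, sigma^2 t), E[exp(sigma*B_t)] = exp(sigma^2 t / 2); so E[X_t] = x_0 * exp((mu - sigma^2/2) t) * exp(sigma^2 t / 2) = x_0 * exp(mu t) = 7*exp(2*t).
Var(X_t) = E[X_t^2] - (E[X_t])^2 = x_0^2 * exp(2 mu t) * (exp(sigma^2 t) - 1) = 49*(exp(4*t/25) - 1)*exp(4*t).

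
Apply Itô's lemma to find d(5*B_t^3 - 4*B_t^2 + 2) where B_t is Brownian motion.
d(5*B_t^3 - 4*B_t^2 + 2) = (15*B_t - 4) dt + (B_t*(15*B_t - 8)) dB_t

Itô's formula for f(B_t) gives d f(B_t) = f'(B_t) dB_t + (1/2) f''(B_t) dt. Compute derivatives of f(x) = 5*x^3 - 4*x^2 + 2:
  f'(x)  = x*(15*x - 8)
  f''(x) = 30*x - 8
Substitute x = B_t and multiply the f'' term by 1/2:
  drift     = (1/2) * (30*x - 8) evaluated at B_t = 15*B_t - 4
  diffusion = (x*(15*x - 8)) evaluated at B_t = B_t*(15*B_t - 8)
Therefore d(5*B_t^3 - 4*B_t^2 + 2) = (15*B_t - 4) dt + (B_t*(15*B_t - 8)) dB_t.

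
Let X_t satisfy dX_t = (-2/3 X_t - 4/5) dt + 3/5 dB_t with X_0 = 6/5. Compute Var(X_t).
Var(X_t) = 27/100 - 27*exp(-4*t/3)/100

The variance V(t) = Var(X_t) satisfies V'(t) = 2 a V(t) + c^2 with V(0) = 0 (drift coefficient is linear in X, diffusion is constant). With a = -2/3, c = 3/5, the solution is
  V(t) = (c^2 / (2 a)) * (exp(2 a t) - 1)
       = ((3/5)^2 / (2*(-2/3))) * (exp((-4/3) t) - 1)
       = 27/100 - 27*exp(-4*t/3)/100.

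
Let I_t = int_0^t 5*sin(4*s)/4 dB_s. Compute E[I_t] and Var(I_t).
E[I_t] = 0; Var(I_t) = 25*t/32 - 25*sin(4*t)*cos(4*t)/128

The Itô integral of a deterministic integrand f(s) has mean 0 because each increment f(s) * (B_{s+ds} - B_s) has mean 0. By the Itô isometry:
  Var( int_0^t f(s) dB_s ) = E[ (int_0^t f(s) dB_s)^2 ] = int_0^t f(s)^2 ds.
Here f(s) = 5*sin(4*s)/4, so f(s)^2 = 25*sin(4*s)^2/16. Integrate:
  int_0^t (25*sin(4*s)^2/16) ds = 25*t/32 - 25*sin(4*t)*cos(4*t)/128.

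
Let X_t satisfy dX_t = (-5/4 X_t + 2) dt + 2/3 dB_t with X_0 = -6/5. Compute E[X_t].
E[X_t] = 8/5 - 14*exp(-5*t/4)/5

Taking expectations and using E[dB_t] = 0, the mean m(t) = E[X_t] satisfies the ODE m'(t) = a m(t) + b with m(0) = x_0. With a = -5/4, b = 2, x_0 = -6/5, the solution is
  m(t) = x_0 * exp(a t) + (b/a) * (exp(a t) - 1)
       = (-6/5) * exp((-5/4) t) + (2/(-5/4)) * (exp((-5/4) t) - 1)
       = 8/5 - 14*exp(-5*t/4)/5.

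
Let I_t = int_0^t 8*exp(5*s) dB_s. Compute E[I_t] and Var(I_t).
E[I_t] = 0; Var(I_t) = 32*exp(10*t)/5 - 32/5

The Itô integral of a deterministic integrand f(s) has mean 0 because each increment f(s) * (B_{s+ds} - B_s) has mean 0. By the Itô isometry:
  Var( int_0^t f(s) dB_s ) = E[ (int_0^t f(s) dB_s)^2 ] = int_0^t f(s)^2 ds.
Here f(s) = 8*exp(5*s), so f(s)^2 = 64*exp(10*s). Integrate:
  int_0^t (64*exp(10*s)) ds = 32*exp(10*t)/5 - 32/5.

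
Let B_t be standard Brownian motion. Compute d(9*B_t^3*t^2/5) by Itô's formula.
d(9*B_t^3*t^2/5) = (9*B_t*t*(2*B_t^2 + 3*t)/5) dt + (27*B_t^2*t^2/5) dB_t

Itô's formula for f(t, x): d f(t, B_t) = (f_t + (1/2) f_xx) dt + f_x dB_t. Compute partials of f(t, x) = 9*t^2*x^3/5:
  f_t(t,x)  = 18*t*x^3/5
  f_x(t,x)  = 27*t^2*x^2/5
  f_xx(t,x) = 54*t^2*x/5
Assemble drift = f_t + (1/2) f_xx = 9*t*x*(3*t + 2*x^2)/5 and diffusion = f_x = 27*t^2*x^2/5. Substituting x = B_t:
  d(9*B_t^3*t^2/5) = (9*B_t*t*(2*B_t^2 + 3*t)/5) dt + (27*B_t^2*t^2/5) dB_t.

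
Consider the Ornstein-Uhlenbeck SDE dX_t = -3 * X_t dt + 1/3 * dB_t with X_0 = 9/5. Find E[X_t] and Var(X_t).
E[X_t] = 9*exp(-3*t)/5; Var(X_t) = 1/54 - exp(-6*t)/54

The OU SDE dX = -theta X dt + sigma dB admits the integrating factor exp(theta t): d(exp(theta t) X_t) = sigma exp(theta t) dB_t. Integrating from 0 to t:
  X_t = x_0 * exp(-theta t) + sigma * int_0^t exp(-theta (t-s)) dB_s.
The Itô integral has mean 0 and (by the Itô isometry) variance sigma^2 * int_0^t exp(-2 theta (t - s)) ds = sigma^2 * (1 - exp(-2 theta t)) / (2 theta).
With theta = 3, sigma = 1/3, x_0 = 9/5:
  E[X_t] = 9/5 * exp(-3 t) = 9*exp(-3*t)/5
  Var(X_t) = (1/3)^2 * (1 - exp(-2*3 t)) / (2 * 3) = 1/54 - exp(-6*t)/54.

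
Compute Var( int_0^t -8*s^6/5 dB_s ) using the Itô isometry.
Var = 64*t^13/325

The Itô integral of a deterministic integrand f(s) has mean 0 because each increment f(s) * (B_{s+ds} - B_s) has mean 0. By the Itô isometry:
  Var( int_0^t f(s) dB_s ) = E[ (int_0^t f(s) dB_s)^2 ] = int_0^t f(s)^2 ds.
Here f(s) = -8*s^6/5, so f(s)^2 = 64*s^12/25. Integrate:
  int_0^t (64*s^12/25) ds = 64*t^13/325.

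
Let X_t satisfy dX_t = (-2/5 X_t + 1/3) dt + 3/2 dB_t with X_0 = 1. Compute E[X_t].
E[X_t] = 5/6 + exp(-2*t/5)/6

Taking expectations and using E[dB_t] = 0, the mean m(t) = E[X_t] satisfies the ODE m'(t) = a m(t) + b with m(0) = x_0. With a = -2/5, b = 1/3, x_0 = 1, the solution is
  m(t) = x_0 * exp(a t) + (b/a) * (exp(a t) - 1)
       = 1 * exp((-2/5) t) + ((1/3)/(-2/5)) * (exp((-2/5) t) - 1)
       = 5/6 + exp(-2*t/5)/6.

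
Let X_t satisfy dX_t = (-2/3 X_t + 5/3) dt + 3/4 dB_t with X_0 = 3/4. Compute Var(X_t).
Var(X_t) = 27/64 - 27*exp(-4*t/3)/64

The variance V(t) = Var(X_t) satisfies V'(t) = 2 a V(t) + c^2 with V(0) = 0 (drift coefficient is linear in X, diffusion is constant). With a = -2/3, c = 3/4, the solution is
  V(t) = (c^2 / (2 a)) * (exp(2 a t) - 1)
       = ((3/4)^2 / (2*(-2/3))) * (exp((-4/3) t) - 1)
       = 27/64 - 27*exp(-4*t/3)/64.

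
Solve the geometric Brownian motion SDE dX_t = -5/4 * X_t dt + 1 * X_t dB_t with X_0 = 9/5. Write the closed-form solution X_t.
X_t = 9/5 * exp((-7/4) * t + (1) * B_t)

For GBM dX = mu X dt + sigma X dB with X_0 = x_0, apply Itô to Y = log X: dY = (mu - sigma^2/2) dt + sigma dB, so Y_t = log(x_0) + (mu - sigma^2/2) t + sigma B_t and hence X_t = x_0 * exp((mu - sigma^2/2) t + sigma B_t).
With mu = -5/4, sigma = 1, x_0 = 9/5, this gives:
  X_t = 9/5 * exp((-7/4) * t + (1) * B_t).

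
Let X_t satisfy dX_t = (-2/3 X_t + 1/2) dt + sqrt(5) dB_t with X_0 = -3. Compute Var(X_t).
Var(X_t) = 15/4 - 15*exp(-4*t/3)/4

The variance V(t) = Var(X_t) satisfies V'(t) = 2 a V(t) + c^2 with V(0) = 0 (drift coefficient is linear in X, diffusion is constant). With a = -2/3, c = sqrt(5), the solution is
  V(t) = (c^2 / (2 a)) * (exp(2 a t) - 1)
       = (sqrt(5)^2 / (2*(-2/3))) * (exp((-4/3) t) - 1)
       = 15/4 - 15*exp(-4*t/3)/4.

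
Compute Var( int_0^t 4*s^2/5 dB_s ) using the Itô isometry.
Var = 16*t^5/125

The Itô integral of a deterministic integrand f(s) has mean 0 because each increment f(s) * (B_{s+ds} - B_s) has mean 0. By the Itô isometry:
  Var( int_0^t f(s) dB_s ) = E[ (int_0^t f(s) dB_s)^2 ] = int_0^t f(s)^2 ds.
Here f(s) = 4*s^2/5, so f(s)^2 = 16*s^4/25. Integrate:
  int_0^t (16*s^4/25) ds = 16*t^5/125.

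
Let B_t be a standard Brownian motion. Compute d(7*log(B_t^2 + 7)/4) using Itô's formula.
d(7*log(B_t^2 + 7)/4) = (7*(7 - B_t^2)/(4*(B_t^2 + 7)^2)) dt + (7*B_t/(2*(B_t^2 + 7))) dB_t

Itô's formula for f(B_t) gives d f(B_t) = f'(B_t) dB_t + (1/2) f''(B_t) dt. Compute derivatives of f(x) = 7*log(x^2 + 7)/4:
  f'(x)  = 7*x/(2*(x^2 + 7))
  f''(x) = 7*(7 - x^2)/(2*(x^2 + 7)^2)
Substitute x = B_t and multiply the f'' term by 1/2:
  drift     = (1/2) * (7*(7 - x^2)/(2*(x^2 + 7)^2)) evaluated at B_t = 7*(7 - B_t^2)/(4*(B_t^2 + 7)^2)
  diffusion = (7*x/(2*(x^2 + 7))) evaluated at B_t = 7*B_t/(2*(B_t^2 + 7))
Therefore d(7*log(B_t^2 + 7)/4) = (7*(7 - B_t^2)/(4*(B_t^2 + 7)^2)) dt + (7*B_t/(2*(B_t^2 + 7))) dB_t.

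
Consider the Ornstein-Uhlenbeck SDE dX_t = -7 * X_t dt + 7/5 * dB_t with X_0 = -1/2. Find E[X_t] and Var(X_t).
E[X_t] = -exp(-7*t)/2; Var(X_t) = 7/50 - 7*exp(-14*t)/50

The OU SDE dX = -theta X dt + sigma dB admits the integrating factor exp(theta t): d(exp(theta t) X_t) = sigma exp(theta t) dB_t. Integrating from 0 to t:
  X_t = x_0 * exp(-theta t) + sigma * int_0^t exp(-theta (t-s)) dB_s.
The Itô integral has mean 0 and (by the Itô isometry) variance sigma^2 * int_0^t exp(-2 theta (t - s)) ds = sigma^2 * (1 - exp(-2 theta t)) / (2 theta).
With theta = 7, sigma = 7/5, x_0 = -1/2:
  E[X_t] = -1/2 * exp(-7 t) = -exp(-7*t)/2
  Var(X_t) = (7/5)^2 * (1 - exp(-2*7 t)) / (2 * 7) = 7/50 - 7*exp(-14*t)/50.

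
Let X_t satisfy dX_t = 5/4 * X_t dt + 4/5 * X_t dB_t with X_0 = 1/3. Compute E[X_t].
E[X_t] = exp(5*t/4)/3

For GBM dX = mu X dt + sigma X dB with X_0 = x_0, apply Itô to Y = log X: dY = (mu - sigma^2/2) dt + sigma dB, so Y_t = log(x_0) + (mu - sigma^2/2) t + sigma B_t and hence X_t = x_0 * exp((mu - sigma^2/2) t + sigma B_t).
With mu = 5/4, sigma = 4/5, x_0 = 1/3, this gives:
  X_t = 1/3 * exp((93/100) * t + (4/5) * B_t).
Since sigma*B_t ~ Normal(0, sigma^2 t), E[exp(sigma*B_t)] = exp(sigma^2 t / 2); so E[X_t] = x_0 * exp((mu - sigma^2/2) t) * exp(sigma^2 t / 2) = x_0 * exp(mu t) = exp(5*t/4)/3.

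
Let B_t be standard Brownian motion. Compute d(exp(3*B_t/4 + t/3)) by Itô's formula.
d(exp(3*B_t/4 + t/3)) = (59*exp(3*B_t/4 + t/3)/96) dt + (3*exp(3*B_t/4 + t/3)/4) dB_t

Itô's formula for f(t, x): d f(t, B_t) = (f_t + (1/2) f_xx) dt + f_x dB_t. Compute partials of f(t, x) = exp(t/3 + 3*x/4):
  f_t(t,x)  = exp(t/3 + 3*x/4)/3
  f_x(t,x)  = 3*exp(t/3 + 3*x/4)/4
  f_xx(t,x) = 9*exp(t/3 + 3*x/4)/16
Assemble drift = f_t + (1/2) f_xx = 59*exp(t/3 + 3*x/4)/96 and diffusion = f_x = 3*exp(t/3 + 3*x/4)/4. Substituting x = B_t:
  d(exp(3*B_t/4 + t/3)) = (59*exp(3*B_t/4 + t/3)/96) dt + (3*exp(3*B_t/4 + t/3)/4) dB_t.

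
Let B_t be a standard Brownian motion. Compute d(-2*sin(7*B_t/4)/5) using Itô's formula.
d(-2*sin(7*B_t/4)/5) = (49*sin(7*B_t/4)/80) dt + (-7*cos(7*B_t/4)/10) dB_t

Itô's formula for f(B_t) gives d f(B_t) = f'(B_t) dB_t + (1/2) f''(B_t) dt. Compute derivatives of f(x) = -2*sin(7*x/4)/5:
  f'(x)  = -7*cos(7*x/4)/10
  f''(x) = 49*sin(7*x/4)/40
Substitute x = B_t and multiply the f'' term by 1/2:
  drift     = (1/2) * (49*sin(7*x/4)/40) evaluated at B_t = 49*sin(7*B_t/4)/80
  diffusion = (-7*cos(7*x/4)/10) evaluated at B_t = -7*cos(7*B_t/4)/10
Therefore d(-2*sin(7*B_t/4)/5) = (49*sin(7*B_t/4)/80) dt + (-7*cos(7*B_t/4)/10) dB_t.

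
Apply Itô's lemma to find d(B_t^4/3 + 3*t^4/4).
d(B_t^4/3 + 3*t^4/4) = (2*B_t^2 + 3*t^3) dt + (4*B_t^3/3) dB_t

Itô's formula for f(t, x): d f(t, B_t) = (f_t + (1/2) f_xx) dt + f_x dB_t. Compute partials of f(t, x) = 3*t^4/4 + x^4/3:
  f_t(t,x)  = 3*t^3
  f_x(t,x)  = 4*x^3/3
  f_xx(t,x) = 4*x^2
Assemble drift = f_t + (1/2) f_xx = 3*t^3 + 2*x^2 and diffusion = f_x = 4*x^3/3. Substituting x = B_t:
  d(B_t^4/3 + 3*t^4/4) = (2*B_t^2 + 3*t^3) dt + (4*B_t^3/3) dB_t.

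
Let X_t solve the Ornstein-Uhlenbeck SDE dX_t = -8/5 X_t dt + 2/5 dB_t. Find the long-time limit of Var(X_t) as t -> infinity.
lim Var(X_t) = 1/20

The OU SDE dX = -theta X dt + sigma dB admits the integrating factor exp(theta t): d(exp(theta t) X_t) = sigma exp(theta t) dB_t. Integrating from 0 to t gives X_t = x_0 * exp(-theta t) + sigma * int_0^t exp(-theta (t-s)) dB_s for any initial x_0. The Itô integral has variance (by the Itô isometry) sigma^2 * int_0^t exp(-2 theta (t - s)) ds = sigma^2 * (1 - exp(-2 theta t)) / (2 theta), independent of x_0.
With theta = 8/5, sigma = 2/5:
  Var(X_t) = (2/5)^2 * (1 - exp(-2*8/5 t)) / (2 * 8/5) = 1/20 - exp(-16*t/5)/20.
As t -> infinity, exp(-2*8/5 t) -> 0, so the stationary variance is sigma^2 / (2 theta) = 1/20.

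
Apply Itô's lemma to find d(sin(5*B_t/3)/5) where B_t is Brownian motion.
d(sin(5*B_t/3)/5) = (-5*sin(5*B_t/3)/18) dt + (cos(5*B_t/3)/3) dB_t

Itô's formula for f(B_t) gives d f(B_t) = f'(B_t) dB_t + (1/2) f''(B_t) dt. Compute derivatives of f(x) = sin(5*x/3)/5:
  f'(x)  = cos(5*x/3)/3
  f''(x) = -5*sin(5*x/3)/9
Substitute x = B_t and multiply the f'' term by 1/2:
  drift     = (1/2) * (-5*sin(5*x/3)/9) evaluated at B_t = -5*sin(5*B_t/3)/18
  diffusion = (cos(5*x/3)/3) evaluated at B_t = cos(5*B_t/3)/3
Therefore d(sin(5*B_t/3)/5) = (-5*sin(5*B_t/3)/18) dt + (cos(5*B_t/3)/3) dB_t.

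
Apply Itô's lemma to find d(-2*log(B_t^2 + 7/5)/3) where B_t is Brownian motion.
d(-2*log(B_t^2 + 7/5)/3) = (10*(5*B_t^2 - 7)/(3*(5*B_t^2 + 7)^2)) dt + (-20*B_t/(15*B_t^2 + 21)) dB_t

Itô's formula for f(B_t) gives d f(B_t) = f'(B_t) dB_t + (1/2) f''(B_t) dt. Compute derivatives of f(x) = -2*log(x^2 + 7/5)/3:
  f'(x)  = -20*x/(15*x^2 + 21)
  f''(x) = 20*(5*x^2 - 7)/(3*(5*x^2 + 7)^2)
Substitute x = B_t and multiply the f'' term by 1/2:
  drift     = (1/2) * (20*(5*x^2 - 7)/(3*(5*x^2 + 7)^2)) evaluated at B_t = 10*(5*B_t^2 - 7)/(3*(5*B_t^2 + 7)^2)
  diffusion = (-20*x/(15*x^2 + 21)) evaluated at B_t = -20*B_t/(15*B_t^2 + 21)
Therefore d(-2*log(B_t^2 + 7/5)/3) = (10*(5*B_t^2 - 7)/(3*(5*B_t^2 + 7)^2)) dt + (-20*B_t/(15*B_t^2 + 21)) dB_t.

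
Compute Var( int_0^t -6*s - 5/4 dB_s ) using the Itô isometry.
Var = t*(192*t^2 + 120*t + 25)/16

The Itô integral of a deterministic integrand f(s) has mean 0 because each increment f(s) * (B_{s+ds} - B_s) has mean 0. By the Itô isometry:
  Var( int_0^t f(s) dB_s ) = E[ (int_0^t f(s) dB_s)^2 ] = int_0^t f(s)^2 ds.
Here f(s) = -6*s - 5/4, so f(s)^2 = (24*s + 5)^2/16. Integrate:
  int_0^t ((24*s + 5)^2/16) ds = t*(192*t^2 + 120*t + 25)/16.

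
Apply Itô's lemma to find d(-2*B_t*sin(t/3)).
d(-2*B_t*sin(t/3)) = (-2*B_t*cos(t/3)/3) dt + (-2*sin(t/3)) dB_t

Itô's formula for f(t, x): d f(t, B_t) = (f_t + (1/2) f_xx) dt + f_x dB_t. Compute partials of f(t, x) = -2*x*sin(t/3):
  f_t(t,x)  = -2*x*cos(t/3)/3
  f_x(t,x)  = -2*sin(t/3)
  f_xx(t,x) = 0
Assemble drift = f_t + (1/2) f_xx = -2*x*cos(t/3)/3 and diffusion = f_x = -2*sin(t/3). Substituting x = B_t:
  d(-2*B_t*sin(t/3)) = (-2*B_t*cos(t/3)/3) dt + (-2*sin(t/3)) dB_t.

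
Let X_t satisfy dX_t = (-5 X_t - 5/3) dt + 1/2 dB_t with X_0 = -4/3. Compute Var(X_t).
Var(X_t) = 1/40 - exp(-10*t)/40

The variance V(t) = Var(X_t) satisfies V'(t) = 2 a V(t) + c^2 with V(0) = 0 (drift coefficient is linear in X, diffusion is constant). With a = -5, c = 1/2, the solution is
  V(t) = (c^2 / (2 a)) * (exp(2 a t) - 1)
       = ((1/2)^2 / (2*(-5))) * (exp((-10) t) - 1)
       = 1/40 - exp(-10*t)/40.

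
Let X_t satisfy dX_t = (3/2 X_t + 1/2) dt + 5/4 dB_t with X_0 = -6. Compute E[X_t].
E[X_t] = -17*exp(3*t/2)/3 - 1/3

Taking expectations and using E[dB_t] = 0, the mean m(t) = E[X_t] satisfies the ODE m'(t) = a m(t) + b with m(0) = x_0. With a = 3/2, b = 1/2, x_0 = -6, the solution is
  m(t) = x_0 * exp(a t) + (b/a) * (exp(a t) - 1)
       = (-6) * exp((3/2) t) + ((1/2)/(3/2)) * (exp((3/2) t) - 1)
       = -17*exp(3*t/2)/3 - 1/3.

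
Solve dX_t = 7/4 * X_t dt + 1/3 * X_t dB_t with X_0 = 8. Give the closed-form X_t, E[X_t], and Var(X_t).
X_t = 8 * exp((61/36) t + (1/3) B_t); E[X_t] = 8*exp(7*t/4); Var(X_t) = 64*(exp(t/9) - 1)*exp(7*t/2)

For GBM dX = mu X dt + sigma X dB with X_0 = x_0, apply Itô to Y = log X: dY = (mu - sigma^2/2) dt + sigma dB, so Y_t = log(x_0) + (mu - sigma^2/2) t + sigma B_t and hence X_t = x_0 * exp((mu - sigma^2/2) t + sigma B_t).
With mu = 7/4, sigma = 1/3, x_0 = 8, this gives:
  X_t = 8 * exp((61/36) * t + (1/3) * B_t).
Since sigma*B_t ~ Normal(0, sigma^2 t), E[exp(sigma*B_t)] = exp(sigma^2 t / 2); so E[X_t] = x_0 * exp((mu - sigma^2/2) t) * exp(sigma^2 t / 2) = x_0 * exp(mu t) = 8*exp(7*t/4).
Var(X_t) = E[X_t^2] - (E[X_t])^2 = x_0^2 * exp(2 mu t) * (exp(sigma^2 t) - 1) = 64*(exp(t/9) - 1)*exp(7*t/2).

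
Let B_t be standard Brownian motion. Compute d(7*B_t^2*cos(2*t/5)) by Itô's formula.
d(7*B_t^2*cos(2*t/5)) = (-14*B_t^2*sin(2*t/5)/5 + 7*cos(2*t/5)) dt + (14*B_t*cos(2*t/5)) dB_t

Itô's formula for f(t, x): d f(t, B_t) = (f_t + (1/2) f_xx) dt + f_x dB_t. Compute partials of f(t, x) = 7*x^2*cos(2*t/5):
  f_t(t,x)  = -14*x^2*sin(2*t/5)/5
  f_x(t,x)  = 14*x*cos(2*t/5)
  f_xx(t,x) = 14*cos(2*t/5)
Assemble drift = f_t + (1/2) f_xx = -14*x^2*sin(2*t/5)/5 + 7*cos(2*t/5) and diffusion = f_x = 14*x*cos(2*t/5). Substituting x = B_t:
  d(7*B_t^2*cos(2*t/5)) = (-14*B_t^2*sin(2*t/5)/5 + 7*cos(2*t/5)) dt + (14*B_t*cos(2*t/5)) dB_t.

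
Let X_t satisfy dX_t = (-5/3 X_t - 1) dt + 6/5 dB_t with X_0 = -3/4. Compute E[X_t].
E[X_t] = -3/5 - 3*exp(-5*t/3)/20

Taking expectations and using E[dB_t] = 0, the mean m(t) = E[X_t] satisfies the ODE m'(t) = a m(t) + b with m(0) = x_0. With a = -5/3, b = -1, x_0 = -3/4, the solution is
  m(t) = x_0 * exp(a t) + (b/a) * (exp(a t) - 1)
       = (-3/4) * exp((-5/3) t) + ((-1)/(-5/3)) * (exp((-5/3) t) - 1)
       = -3/5 - 3*exp(-5*t/3)/20.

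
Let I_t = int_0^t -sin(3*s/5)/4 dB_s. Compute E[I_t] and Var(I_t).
E[I_t] = 0; Var(I_t) = t/32 - 5*sin(6*t/5)/192

The Itô integral of a deterministic integrand f(s) has mean 0 because each increment f(s) * (B_{s+ds} - B_s) has mean 0. By the Itô isometry:
  Var( int_0^t f(s) dB_s ) = E[ (int_0^t f(s) dB_s)^2 ] = int_0^t f(s)^2 ds.
Here f(s) = -sin(3*s/5)/4, so f(s)^2 = sin(3*s/5)^2/16. Integrate:
  int_0^t (sin(3*s/5)^2/16) ds = t/32 - 5*sin(6*t/5)/192.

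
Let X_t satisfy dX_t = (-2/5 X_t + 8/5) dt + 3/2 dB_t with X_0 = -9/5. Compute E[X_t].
E[X_t] = 4 - 29*exp(-2*t/5)/5

Taking expectations and using E[dB_t] = 0, the mean m(t) = E[X_t] satisfies the ODE m'(t) = a m(t) + b with m(0) = x_0. With a = -2/5, b = 8/5, x_0 = -9/5, the solution is
  m(t) = x_0 * exp(a t) + (b/a) * (exp(a t) - 1)
       = (-9/5) * exp((-2/5) t) + ((8/5)/(-2/5)) * (exp((-2/5) t) - 1)
       = 4 - 29*exp(-2*t/5)/5.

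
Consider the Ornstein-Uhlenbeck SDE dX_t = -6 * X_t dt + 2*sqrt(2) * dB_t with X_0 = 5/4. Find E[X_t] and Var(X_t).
E[X_t] = 5*exp(-6*t)/4; Var(X_t) = 2/3 - 2*exp(-12*t)/3

The OU SDE dX = -theta X dt + sigma dB admits the integrating factor exp(theta t): d(exp(theta t) X_t) = sigma exp(theta t) dB_t. Integrating from 0 to t:
  X_t = x_0 * exp(-theta t) + sigma * int_0^t exp(-theta (t-s)) dB_s.
The Itô integral has mean 0 and (by the Itô isometry) variance sigma^2 * int_0^t exp(-2 theta (t - s)) ds = sigma^2 * (1 - exp(-2 theta t)) / (2 theta).
With theta = 6, sigma = 2*sqrt(2), x_0 = 5/4:
  E[X_t] = 5/4 * exp(-6 t) = 5*exp(-6*t)/4
  Var(X_t) = (2*sqrt(2))^2 * (1 - exp(-2*6 t)) / (2 * 6) = 2/3 - 2*exp(-12*t)/3.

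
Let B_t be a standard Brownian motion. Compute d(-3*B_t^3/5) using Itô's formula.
d(-3*B_t^3/5) = (-9*B_t/5) dt + (-9*B_t^2/5) dB_t

Itô's formula for f(B_t) gives d f(B_t) = f'(B_t) dB_t + (1/2) f''(B_t) dt. Compute derivatives of f(x) = -3*x^3/5:
  f'(x)  = -9*x^2/5
  f''(x) = -18*x/5
Substitute x = B_t and multiply the f'' term by 1/2:
  drift     = (1/2) * (-18*x/5) evaluated at B_t = -9*B_t/5
  diffusion = (-9*x^2/5) evaluated at B_t = -9*B_t^2/5
Therefore d(-3*B_t^3/5) = (-9*B_t/5) dt + (-9*B_t^2/5) dB_t.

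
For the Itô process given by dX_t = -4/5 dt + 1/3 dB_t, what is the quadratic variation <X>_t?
<X>_t = t/9

For an Itô process dX_t = a(t) dt + b(t) dB_t, the quadratic variation is <X>_t = int_0^t b(s)^2 ds (the drift term does not contribute). Here b(s) = 1/3, so
  b(s)^2 = 1/9.
Integrating from 0 to t:
  <X>_t = int_0^t (1/9) ds = t/9.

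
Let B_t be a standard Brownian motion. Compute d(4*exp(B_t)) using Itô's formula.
d(4*exp(B_t)) = (2*exp(B_t)) dt + (4*exp(B_t)) dB_t

Itô's formula for f(B_t) gives d f(B_t) = f'(B_t) dB_t + (1/2) f''(B_t) dt. Compute derivatives of f(x) = 4*exp(x):
  f'(x)  = 4*exp(x)
  f''(x) = 4*exp(x)
Substitute x = B_t and multiply the f'' term by 1/2:
  drift     = (1/2) * (4*exp(x)) evaluated at B_t = 2*exp(B_t)
  diffusion = (4*exp(x)) evaluated at B_t = 4*exp(B_t)
Therefore d(4*exp(B_t)) = (2*exp(B_t)) dt + (4*exp(B_t)) dB_t.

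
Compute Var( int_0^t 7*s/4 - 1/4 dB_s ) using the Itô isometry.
Var = t*(49*t^2 - 21*t + 3)/48

The Itô integral of a deterministic integrand f(s) has mean 0 because each increment f(s) * (B_{s+ds} - B_s) has mean 0. By the Itô isometry:
  Var( int_0^t f(s) dB_s ) = E[ (int_0^t f(s) dB_s)^2 ] = int_0^t f(s)^2 ds.
Here f(s) = 7*s/4 - 1/4, so f(s)^2 = (7*s - 1)^2/16. Integrate:
  int_0^t ((7*s - 1)^2/16) ds = t*(49*t^2 - 21*t + 3)/48.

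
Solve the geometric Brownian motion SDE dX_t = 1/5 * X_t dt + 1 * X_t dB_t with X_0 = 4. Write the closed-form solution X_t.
X_t = 4 * exp((-3/10) * t + (1) * B_t)

For GBM dX = mu X dt + sigma X dB with X_0 = x_0, apply Itô to Y = log X: dY = (mu - sigma^2/2) dt + sigma dB, so Y_t = log(x_0) + (mu - sigma^2/2) t + sigma B_t and hence X_t = x_0 * exp((mu - sigma^2/2) t + sigma B_t).
With mu = 1/5, sigma = 1, x_0 = 4, this gives:
  X_t = 4 * exp((-3/10) * t + (1) * B_t).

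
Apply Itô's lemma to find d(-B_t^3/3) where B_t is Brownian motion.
d(-B_t^3/3) = (-B_t) dt + (-B_t^2) dB_t

Itô's formula for f(B_t) gives d f(B_t) = f'(B_t) dB_t + (1/2) f''(B_t) dt. Compute derivatives of f(x) = -x^3/3:
  f'(x)  = -x^2
  f''(x) = -2*x
Substitute x = B_t and multiply the f'' term by 1/2:
  drift     = (1/2) * (-2*x) evaluated at B_t = -B_t
  diffusion = (-x^2) evaluated at B_t = -B_t^2
Therefore d(-B_t^3/3) = (-B_t) dt + (-B_t^2) dB_t.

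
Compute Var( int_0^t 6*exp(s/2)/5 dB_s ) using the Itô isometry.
Var = 36*exp(t)/25 - 36/25

The Itô integral of a deterministic integrand f(s) has mean 0 because each increment f(s) * (B_{s+ds} - B_s) has mean 0. By the Itô isometry:
  Var( int_0^t f(s) dB_s ) = E[ (int_0^t f(s) dB_s)^2 ] = int_0^t f(s)^2 ds.
Here f(s) = 6*exp(s/2)/5, so f(s)^2 = 36*exp(s)/25. Integrate:
  int_0^t (36*exp(s)/25) ds = 36*exp(t)/25 - 36/25.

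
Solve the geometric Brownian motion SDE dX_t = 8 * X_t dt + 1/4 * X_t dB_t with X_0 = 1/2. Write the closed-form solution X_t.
X_t = 1/2 * exp((255/32) * t + (1/4) * B_t)

For GBM dX = mu X dt + sigma X dB with X_0 = x_0, apply Itô to Y = log X: dY = (mu - sigma^2/2) dt + sigma dB, so Y_t = log(x_0) + (mu - sigma^2/2) t + sigma B_t and hence X_t = x_0 * exp((mu - sigma^2/2) t + sigma B_t).
With mu = 8, sigma = 1/4, x_0 = 1/2, this gives:
  X_t = 1/2 * exp((255/32) * t + (1/4) * B_t).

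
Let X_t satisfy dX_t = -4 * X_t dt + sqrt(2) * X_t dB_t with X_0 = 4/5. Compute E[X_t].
E[X_t] = 4*exp(-4*t)/5

For GBM dX = mu X dt + sigma X dB with X_0 = x_0, apply Itô to Y = log X: dY = (mu - sigma^2/2) dt + sigma dB, so Y_t = log(x_0) + (mu - sigma^2/2) t + sigma B_t and hence X_t = x_0 * exp((mu - sigma^2/2) t + sigma B_t).
With mu = -4, sigma = sqrt(2), x_0 = 4/5, this gives:
  X_t = 4/5 * exp((-5) * t + (sqrt(2)) * B_t).
Since sigma*B_t ~ Normal(0, sigma^2 t), E[exp(sigma*B_t)] = exp(sigma^2 t / 2); so E[X_t] = x_0 * exp((mu - sigma^2/2) t) * exp(sigma^2 t / 2) = x_0 * exp(mu t) = 4*exp(-4*t)/5.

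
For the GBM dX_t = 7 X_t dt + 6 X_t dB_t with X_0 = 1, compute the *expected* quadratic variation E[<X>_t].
E[<X>_t] = 18*exp(50*t)/25 - 18/25

<X>_t = int_0^t (6 * X_s)^2 ds. Taking expectation inside the integral: E[<X>_t] = 6^2 * int_0^t E[X_s^2] ds. For GBM, E[X_s^2] = x_0^2 * exp((2 mu + sigma^2) s). Integrating:
  E[<X>_t] = 6^2 * 1^2 * (exp((2*7 + 6^2) t) - 1) / (2*7 + 6^2)
           = 6^2 * 1^2 * (exp(50 t) - 1) / 50 = 18*exp(50*t)/25 - 18/25.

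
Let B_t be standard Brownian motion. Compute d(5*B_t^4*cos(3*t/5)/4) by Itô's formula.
d(5*B_t^4*cos(3*t/5)/4) = (3*B_t^2*(-B_t^2*sin(3*t/5) + 10*cos(3*t/5))/4) dt + (5*B_t^3*cos(3*t/5)) dB_t

Itô's formula for f(t, x): d f(t, B_t) = (f_t + (1/2) f_xx) dt + f_x dB_t. Compute partials of f(t, x) = 5*x^4*cos(3*t/5)/4:
  f_t(t,x)  = -3*x^4*sin(3*t/5)/4
  f_x(t,x)  = 5*x^3*cos(3*t/5)
  f_xx(t,x) = 15*x^2*cos(3*t/5)
Assemble drift = f_t + (1/2) f_xx = 3*x^2*(-x^2*sin(3*t/5) + 10*cos(3*t/5))/4 and diffusion = f_x = 5*x^3*cos(3*t/5). Substituting x = B_t:
  d(5*B_t^4*cos(3*t/5)/4) = (3*B_t^2*(-B_t^2*sin(3*t/5) + 10*cos(3*t/5))/4) dt + (5*B_t^3*cos(3*t/5)) dB_t.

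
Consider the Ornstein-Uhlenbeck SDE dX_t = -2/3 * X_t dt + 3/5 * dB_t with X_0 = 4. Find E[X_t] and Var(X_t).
E[X_t] = 4*exp(-2*t/3); Var(X_t) = 27/100 - 27*exp(-4*t/3)/100

The OU SDE dX = -theta X dt + sigma dB admits the integrating factor exp(theta t): d(exp(theta t) X_t) = sigma exp(theta t) dB_t. Integrating from 0 to t:
  X_t = x_0 * exp(-theta t) + sigma * int_0^t exp(-theta (t-s)) dB_s.
The Itô integral has mean 0 and (by the Itô isometry) variance sigma^2 * int_0^t exp(-2 theta (t - s)) ds = sigma^2 * (1 - exp(-2 theta t)) / (2 theta).
With theta = 2/3, sigma = 3/5, x_0 = 4:
  E[X_t] = 4 * exp(-2/3 t) = 4*exp(-2*t/3)
  Var(X_t) = (3/5)^2 * (1 - exp(-2*2/3 t)) / (2 * 2/3) = 27/100 - 27*exp(-4*t/3)/100.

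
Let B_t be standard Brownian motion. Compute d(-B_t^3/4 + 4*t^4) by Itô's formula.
d(-B_t^3/4 + 4*t^4) = (-3*B_t/4 + 16*t^3) dt + (-3*B_t^2/4) dB_t

Itô's formula for f(t, x): d f(t, B_t) = (f_t + (1/2) f_xx) dt + f_x dB_t. Compute partials of f(t, x) = 4*t^4 - x^3/4:
  f_t(t,x)  = 16*t^3
  f_x(t,x)  = -3*x^2/4
  f_xx(t,x) = -3*x/2
Assemble drift = f_t + (1/2) f_xx = 16*t^3 - 3*x/4 and diffusion = f_x = -3*x^2/4. Substituting x = B_t:
  d(-B_t^3/4 + 4*t^4) = (-3*B_t/4 + 16*t^3) dt + (-3*B_t^2/4) dB_t.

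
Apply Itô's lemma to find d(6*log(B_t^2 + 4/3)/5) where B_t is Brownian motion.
d(6*log(B_t^2 + 4/3)/5) = (18*(4 - 3*B_t^2)/(5*(3*B_t^2 + 4)^2)) dt + (36*B_t/(5*(3*B_t^2 + 4))) dB_t

Itô's formula for f(B_t) gives d f(B_t) = f'(B_t) dB_t + (1/2) f''(B_t) dt. Compute derivatives of f(x) = 6*log(x^2 + 4/3)/5:
  f'(x)  = 36*x/(5*(3*x^2 + 4))
  f''(x) = 36*(4 - 3*x^2)/(5*(3*x^2 + 4)^2)
Substitute x = B_t and multiply the f'' term by 1/2:
  drift     = (1/2) * (36*(4 - 3*x^2)/(5*(3*x^2 + 4)^2)) evaluated at B_t = 18*(4 - 3*B_t^2)/(5*(3*B_t^2 + 4)^2)
  diffusion = (36*x/(5*(3*x^2 + 4))) evaluated at B_t = 36*B_t/(5*(3*B_t^2 + 4))
Therefore d(6*log(B_t^2 + 4/3)/5) = (18*(4 - 3*B_t^2)/(5*(3*B_t^2 + 4)^2)) dt + (36*B_t/(5*(3*B_t^2 + 4))) dB_t.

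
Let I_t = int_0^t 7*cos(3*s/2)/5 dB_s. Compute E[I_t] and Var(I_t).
E[I_t] = 0; Var(I_t) = 49*t/50 + 49*sin(3*t)/150

The Itô integral of a deterministic integrand f(s) has mean 0 because each increment f(s) * (B_{s+ds} - B_s) has mean 0. By the Itô isometry:
  Var( int_0^t f(s) dB_s ) = E[ (int_0^t f(s) dB_s)^2 ] = int_0^t f(s)^2 ds.
Here f(s) = 7*cos(3*s/2)/5, so f(s)^2 = 49*cos(3*s/2)^2/25. Integrate:
  int_0^t (49*cos(3*s/2)^2/25) ds = 49*t/50 + 49*sin(3*t)/150.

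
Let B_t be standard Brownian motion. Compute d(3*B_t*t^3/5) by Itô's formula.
d(3*B_t*t^3/5) = (9*B_t*t^2/5) dt + (3*t^3/5) dB_t

Itô's formula for f(t, x): d f(t, B_t) = (f_t + (1/2) f_xx) dt + f_x dB_t. Compute partials of f(t, x) = 3*t^3*x/5:
  f_t(t,x)  = 9*t^2*x/5
  f_x(t,x)  = 3*t^3/5
  f_xx(t,x) = 0
Assemble drift = f_t + (1/2) f_xx = 9*t^2*x/5 and diffusion = f_x = 3*t^3/5. Substituting x = B_t:
  d(3*B_t*t^3/5) = (9*B_t*t^2/5) dt + (3*t^3/5) dB_t.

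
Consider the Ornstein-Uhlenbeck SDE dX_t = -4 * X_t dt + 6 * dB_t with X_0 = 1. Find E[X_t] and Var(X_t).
E[X_t] = exp(-4*t); Var(X_t) = 9/2 - 9*exp(-8*t)/2

The OU SDE dX = -theta X dt + sigma dB admits the integrating factor exp(theta t): d(exp(theta t) X_t) = sigma exp(theta t) dB_t. Integrating from 0 to t:
  X_t = x_0 * exp(-theta t) + sigma * int_0^t exp(-theta (t-s)) dB_s.
The Itô integral has mean 0 and (by the Itô isometry) variance sigma^2 * int_0^t exp(-2 theta (t - s)) ds = sigma^2 * (1 - exp(-2 theta t)) / (2 theta).
With theta = 4, sigma = 6, x_0 = 1:
  E[X_t] = 1 * exp(-4 t) = exp(-4*t)
  Var(X_t) = (6)^2 * (1 - exp(-2*4 t)) / (2 * 4) = 9/2 - 9*exp(-8*t)/2.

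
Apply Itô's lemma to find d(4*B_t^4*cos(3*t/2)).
d(4*B_t^4*cos(3*t/2)) = (6*B_t^2*(-B_t^2*sin(3*t/2) + 4*cos(3*t/2))) dt + (16*B_t^3*cos(3*t/2)) dB_t

Itô's formula for f(t, x): d f(t, B_t) = (f_t + (1/2) f_xx) dt + f_x dB_t. Compute partials of f(t, x) = 4*x^4*cos(3*t/2):
  f_t(t,x)  = -6*x^4*sin(3*t/2)
  f_x(t,x)  = 16*x^3*cos(3*t/2)
  f_xx(t,x) = 48*x^2*cos(3*t/2)
Assemble drift = f_t + (1/2) f_xx = 6*x^2*(-x^2*sin(3*t/2) + 4*cos(3*t/2)) and diffusion = f_x = 16*x^3*cos(3*t/2). Substituting x = B_t:
  d(4*B_t^4*cos(3*t/2)) = (6*B_t^2*(-B_t^2*sin(3*t/2) + 4*cos(3*t/2))) dt + (16*B_t^3*cos(3*t/2)) dB_t.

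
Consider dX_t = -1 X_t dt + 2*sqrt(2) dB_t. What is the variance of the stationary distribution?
lim Var(X_t) = 4

The OU SDE dX = -theta X dt + sigma dB admits the integrating factor exp(theta t): d(exp(theta t) X_t) = sigma exp(theta t) dB_t. Integrating from 0 to t gives X_t = x_0 * exp(-theta t) + sigma * int_0^t exp(-theta (t-s)) dB_s for any initial x_0. The Itô integral has variance (by the Itô isometry) sigma^2 * int_0^t exp(-2 theta (t - s)) ds = sigma^2 * (1 - exp(-2 theta t)) / (2 theta), independent of x_0.
With theta = 1, sigma = 2*sqrt(2):
  Var(X_t) = (2*sqrt(2))^2 * (1 - exp(-2*1 t)) / (2 * 1) = 4 - 4*exp(-2*t).
As t -> infinity, exp(-2*1 t) -> 0, so the stationary variance is sigma^2 / (2 theta) = 4.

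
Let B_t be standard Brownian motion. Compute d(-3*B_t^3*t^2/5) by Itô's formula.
d(-3*B_t^3*t^2/5) = (3*B_t*t*(-2*B_t^2 - 3*t)/5) dt + (-9*B_t^2*t^2/5) dB_t

Itô's formula for f(t, x): d f(t, B_t) = (f_t + (1/2) f_xx) dt + f_x dB_t. Compute partials of f(t, x) = -3*t^2*x^3/5:
  f_t(t,x)  = -6*t*x^3/5
  f_x(t,x)  = -9*t^2*x^2/5
  f_xx(t,x) = -18*t^2*x/5
Assemble drift = f_t + (1/2) f_xx = 3*t*x*(-3*t - 2*x^2)/5 and diffusion = f_x = -9*t^2*x^2/5. Substituting x = B_t:
  d(-3*B_t^3*t^2/5) = (3*B_t*t*(-2*B_t^2 - 3*t)/5) dt + (-9*B_t^2*t^2/5) dB_t.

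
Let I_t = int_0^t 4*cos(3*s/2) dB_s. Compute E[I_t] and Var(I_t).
E[I_t] = 0; Var(I_t) = 8*t + 8*sin(3*t)/3

The Itô integral of a deterministic integrand f(s) has mean 0 because each increment f(s) * (B_{s+ds} - B_s) has mean 0. By the Itô isometry:
  Var( int_0^t f(s) dB_s ) = E[ (int_0^t f(s) dB_s)^2 ] = int_0^t f(s)^2 ds.
Here f(s) = 4*cos(3*s/2), so f(s)^2 = 16*cos(3*s/2)^2. Integrate:
  int_0^t (16*cos(3*s/2)^2) ds = 8*t + 8*sin(3*t)/3.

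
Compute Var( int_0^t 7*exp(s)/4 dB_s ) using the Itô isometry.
Var = 49*exp(2*t)/32 - 49/32

The Itô integral of a deterministic integrand f(s) has mean 0 because each increment f(s) * (B_{s+ds} - B_s) has mean 0. By the Itô isometry:
  Var( int_0^t f(s) dB_s ) = E[ (int_0^t f(s) dB_s)^2 ] = int_0^t f(s)^2 ds.
Here f(s) = 7*exp(s)/4, so f(s)^2 = 49*exp(2*s)/16. Integrate:
  int_0^t (49*exp(2*s)/16) ds = 49*exp(2*t)/32 - 49/32.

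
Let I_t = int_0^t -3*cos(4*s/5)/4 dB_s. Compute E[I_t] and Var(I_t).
E[I_t] = 0; Var(I_t) = 9*t/32 + 45*sin(4*t/5)*cos(4*t/5)/128

The Itô integral of a deterministic integrand f(s) has mean 0 because each increment f(s) * (B_{s+ds} - B_s) has mean 0. By the Itô isometry:
  Var( int_0^t f(s) dB_s ) = E[ (int_0^t f(s) dB_s)^2 ] = int_0^t f(s)^2 ds.
Here f(s) = -3*cos(4*s/5)/4, so f(s)^2 = 9*cos(4*s/5)^2/16. Integrate:
  int_0^t (9*cos(4*s/5)^2/16) ds = 9*t/32 + 45*sin(4*t/5)*cos(4*t/5)/128.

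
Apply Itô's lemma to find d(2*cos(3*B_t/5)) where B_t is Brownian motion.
d(2*cos(3*B_t/5)) = (-9*cos(3*B_t/5)/25) dt + (-6*sin(3*B_t/5)/5) dB_t

Itô's formula for f(B_t) gives d f(B_t) = f'(B_t) dB_t + (1/2) f''(B_t) dt. Compute derivatives of f(x) = 2*cos(3*x/5):
  f'(x)  = -6*sin(3*x/5)/5
  f''(x) = -18*cos(3*x/5)/25
Substitute x = B_t and multiply the f'' term by 1/2:
  drift     = (1/2) * (-18*cos(3*x/5)/25) evaluated at B_t = -9*cos(3*B_t/5)/25
  diffusion = (-6*sin(3*x/5)/5) evaluated at B_t = -6*sin(3*B_t/5)/5
Therefore d(2*cos(3*B_t/5)) = (-9*cos(3*B_t/5)/25) dt + (-6*sin(3*B_t/5)/5) dB_t.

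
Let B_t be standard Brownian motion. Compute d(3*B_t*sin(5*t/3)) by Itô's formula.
d(3*B_t*sin(5*t/3)) = (5*B_t*cos(5*t/3)) dt + (3*sin(5*t/3)) dB_t

Itô's formula for f(t, x): d f(t, B_t) = (f_t + (1/2) f_xx) dt + f_x dB_t. Compute partials of f(t, x) = 3*x*sin(5*t/3):
  f_t(t,x)  = 5*x*cos(5*t/3)
  f_x(t,x)  = 3*sin(5*t/3)
  f_xx(t,x) = 0
Assemble drift = f_t + (1/2) f_xx = 5*x*cos(5*t/3) and diffusion = f_x = 3*sin(5*t/3). Substituting x = B_t:
  d(3*B_t*sin(5*t/3)) = (5*B_t*cos(5*t/3)) dt + (3*sin(5*t/3)) dB_t.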